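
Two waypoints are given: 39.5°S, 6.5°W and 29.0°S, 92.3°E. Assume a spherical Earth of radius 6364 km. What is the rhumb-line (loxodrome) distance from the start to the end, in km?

Rhumb course C = atan2(Δλ, Δψ) with Δψ = ln[tan(π/4+φ₂/2)/tan(π/4+φ₁/2)] = +0.2223, Δλ = +1.7244 → C = 82.65°
d = R·|Δφ| / |cos C| = 6364·0.18326 / 0.12786 = 9121 km

9121 km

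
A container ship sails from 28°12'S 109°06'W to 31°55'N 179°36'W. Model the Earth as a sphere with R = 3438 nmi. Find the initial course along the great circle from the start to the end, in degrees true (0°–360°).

306.9°

θ = atan2( sin Δλ·cos φ₂ ,  cos φ₁ sin φ₂ − sin φ₁ cos φ₂ cos Δλ )
  = atan2(-0.8001, +0.5998) = 306.86°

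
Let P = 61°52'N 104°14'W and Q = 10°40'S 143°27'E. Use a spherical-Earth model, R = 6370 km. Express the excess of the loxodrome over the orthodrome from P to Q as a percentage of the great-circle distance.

Great circle: σ = 1.9168 rad → d_gc = Rσ = 12210.3 km
Rhumb: Δφ = -1.2659, Δλ = -1.9603, Δψ = -1.5713, q = Δφ/Δψ = 0.8057 → d_rh = R√(Δφ²+q²Δλ²) = 12893.5 km
Excess = (12893.5 − 12210.3) / 12210.3 = 683.2 / 12210.3 = 5.60% ≈ 5.6%

5.6%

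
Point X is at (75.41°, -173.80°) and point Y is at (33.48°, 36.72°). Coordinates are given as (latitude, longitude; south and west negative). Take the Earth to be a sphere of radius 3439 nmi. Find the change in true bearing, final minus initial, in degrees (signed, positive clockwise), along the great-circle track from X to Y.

At departure: θ₁ = atan2(sin Δλ cos φ₂, cos φ₁ sin φ₂ − sin φ₁ cos φ₂ cos Δλ) = 333.08°
At arrival: θ₂ = atan2(sin Δλ cos φ₁, −cos φ₂ sin φ₁ + sin φ₂ cos φ₁ cos Δλ) = 187.86°
Δθ = θ₂ − θ₁ = -145.2°

-145.2°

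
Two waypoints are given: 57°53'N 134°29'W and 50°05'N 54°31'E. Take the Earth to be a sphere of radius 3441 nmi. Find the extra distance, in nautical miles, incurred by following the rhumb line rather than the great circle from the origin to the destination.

Great circle: cos σ = sin φ₁ sin φ₂ + cos φ₁ cos φ₂ cos Δλ,  σ = 1.2528 rad → d_gc = 4310.9 nmi
Rhumb line: Δψ = -0.2324, q = Δφ/Δψ = 0.5858, d_rh = R√(Δφ²+q²Δλ²) = 6034.6 nmi
Excess = 6034.6 − 4310.9 = 1723.7 ≈ 1724 nmi

1724 nmi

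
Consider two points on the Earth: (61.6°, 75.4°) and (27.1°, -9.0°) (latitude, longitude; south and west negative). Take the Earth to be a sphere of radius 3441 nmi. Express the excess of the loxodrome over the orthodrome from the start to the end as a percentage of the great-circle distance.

Great circle: σ = 1.1129 rad → d_gc = Rσ = 3829.6 nmi
Rhumb: Δφ = -0.6021, Δλ = -1.4731, Δψ = -0.8825, q = Δφ/Δψ = 0.6823 → d_rh = R√(Δφ²+q²Δλ²) = 4031.5 nmi
Excess = (4031.5 − 3829.6) / 3829.6 = 201.9 / 3829.6 = 5.27% ≈ 5.3%

5.3%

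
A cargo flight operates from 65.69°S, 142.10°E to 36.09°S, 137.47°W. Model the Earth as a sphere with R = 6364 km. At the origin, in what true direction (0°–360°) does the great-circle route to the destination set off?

98.6°

N = sin Δλ·cos φ₂ = +0.7968;  D = cos φ₁ sin φ₂ − sin φ₁ cos φ₂ cos Δλ = -0.1201
initial course = atan2(N, D) = 98.57°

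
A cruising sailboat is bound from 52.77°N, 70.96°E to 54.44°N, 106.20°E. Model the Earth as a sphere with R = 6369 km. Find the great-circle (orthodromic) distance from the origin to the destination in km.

cos σ = sin φ₁ sin φ₂ + cos φ₁ cos φ₂ cos Δλ
      = sin(52.77°)sin(54.44°) + cos(52.77°)cos(54.44°)cos(35.24°) = 0.9351
σ = 20.756° → d = Rσ = 6369·0.36227 = 2307 km

2307 km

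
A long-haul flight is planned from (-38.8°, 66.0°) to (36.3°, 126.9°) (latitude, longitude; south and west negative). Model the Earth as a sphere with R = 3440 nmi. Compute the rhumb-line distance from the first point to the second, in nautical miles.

5637 nmi

Δψ = ln[tan(π/4+φ₂/2)/tan(π/4+φ₁/2)] = +1.4166;  Δφ = +1.3107 rad,  Δλ = +1.0629 rad
q = Δφ/Δψ = 0.9253
d = R·√(Δφ² + q²Δλ²) = 3440·1.63870 = 5637 nmi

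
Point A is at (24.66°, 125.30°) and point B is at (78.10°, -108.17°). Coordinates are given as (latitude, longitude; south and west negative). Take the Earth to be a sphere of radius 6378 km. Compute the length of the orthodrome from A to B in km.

8097 km

cos σ = sin φ₁ sin φ₂ + cos φ₁ cos φ₂ cos Δλ
      = sin(24.66°)sin(78.10°) + cos(24.66°)cos(78.10°)cos(126.53°) = 0.2967
σ = 72.739° → d = Rσ = 6378·1.26954 = 8097 km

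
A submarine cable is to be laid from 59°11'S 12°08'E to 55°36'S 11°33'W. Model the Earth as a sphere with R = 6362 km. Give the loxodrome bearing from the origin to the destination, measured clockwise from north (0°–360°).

285.7°

Δψ = ln[tan(π/4+φ₂/2)/tan(π/4+φ₁/2)] = +0.1162
Δλ = -0.4134 rad (taken the short way round)
course = atan2(Δλ, Δψ) = 285.70°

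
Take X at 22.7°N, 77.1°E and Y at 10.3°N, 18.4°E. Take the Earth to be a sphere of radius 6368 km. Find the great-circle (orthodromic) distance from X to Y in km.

6366 km

cos σ = sin φ₁ sin φ₂ + cos φ₁ cos φ₂ cos Δλ
      = sin(22.70°)sin(10.30°) + cos(22.70°)cos(10.30°)cos(-58.70°) = 0.5406
σ = 57.279° → d = Rσ = 6368·0.99970 = 6366 km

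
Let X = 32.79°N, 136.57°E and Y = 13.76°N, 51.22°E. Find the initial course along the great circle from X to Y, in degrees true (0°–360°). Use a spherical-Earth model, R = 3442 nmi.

θ = atan2( sin Δλ·cos φ₂ ,  cos φ₁ sin φ₂ − sin φ₁ cos φ₂ cos Δλ )
  = atan2(-0.9681, +0.1573) = 279.23°

279.2°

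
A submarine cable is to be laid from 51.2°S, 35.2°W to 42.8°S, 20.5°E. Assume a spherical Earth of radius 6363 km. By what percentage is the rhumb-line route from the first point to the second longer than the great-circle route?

Great circle: σ = 0.6623 rad → d_gc = Rσ = 4214.0 km
Rhumb: Δφ = +0.1466, Δλ = +0.9721, Δψ = +0.2156, q = Δφ/Δψ = 0.6800 → d_rh = R√(Δφ²+q²Δλ²) = 4308.4 km
Excess = (4308.4 − 4214.0) / 4214.0 = 94.4 / 4214.0 = 2.24% ≈ 2.2%

2.2%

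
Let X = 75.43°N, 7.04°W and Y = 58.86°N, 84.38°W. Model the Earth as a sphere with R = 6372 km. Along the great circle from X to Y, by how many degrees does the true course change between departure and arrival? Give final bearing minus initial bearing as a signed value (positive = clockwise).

-73.4°

Initial bearing θ₁ = atan2(sin Δλ cos φ₂, cos φ₁ sin φ₂ − sin φ₁ cos φ₂ cos Δλ) = 281.82°
Final bearing θ₂ = (initial bearing from the destination back to the start) + 180° = 208.43°
Δθ = θ₂ − θ₁ = -73.4°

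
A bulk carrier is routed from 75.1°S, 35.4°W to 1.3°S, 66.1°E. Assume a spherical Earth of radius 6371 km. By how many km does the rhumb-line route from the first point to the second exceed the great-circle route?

Great circle: cos σ = sin φ₁ sin φ₂ + cos φ₁ cos φ₂ cos Δλ,  σ = 1.6001 rad → d_gc = 10194.4 km
Rhumb line: Δψ = +2.0117, q = Δφ/Δψ = 0.6403, d_rh = R√(Δφ²+q²Δλ²) = 10934.5 km
Excess = 10934.5 − 10194.4 = 740.1 ≈ 740 km

740 km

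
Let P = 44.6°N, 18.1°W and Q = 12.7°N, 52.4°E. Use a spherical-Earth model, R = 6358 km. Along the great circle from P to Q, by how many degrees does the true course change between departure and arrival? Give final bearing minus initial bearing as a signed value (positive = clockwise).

At departure: θ₁ = atan2(sin Δλ cos φ₂, cos φ₁ sin φ₂ − sin φ₁ cos φ₂ cos Δλ) = 94.48°
At arrival: θ₂ = atan2(sin Δλ cos φ₁, −cos φ₂ sin φ₁ + sin φ₂ cos φ₁ cos Δλ) = 133.31°
Δθ = θ₂ − θ₁ = +38.8°

+38.8°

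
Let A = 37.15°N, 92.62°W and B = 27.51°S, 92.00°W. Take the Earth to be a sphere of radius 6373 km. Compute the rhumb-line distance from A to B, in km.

Δψ = ln[tan(π/4+φ₂/2)/tan(π/4+φ₁/2)] = -1.1990;  Δφ = -1.1285 rad,  Δλ = +0.0108 rad
q = Δφ/Δψ = 0.9412
d = R·√(Δφ² + q²Δλ²) = 6373·1.12858 = 7192 km

7192 km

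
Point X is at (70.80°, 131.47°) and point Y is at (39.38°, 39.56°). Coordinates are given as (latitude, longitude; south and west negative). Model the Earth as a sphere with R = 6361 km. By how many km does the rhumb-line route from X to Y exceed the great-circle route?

Great circle: cos σ = sin φ₁ sin φ₂ + cos φ₁ cos φ₂ cos Δλ,  σ = 0.9389 rad → d_gc = 5972.2 km
Rhumb line: Δψ = -1.0282, q = Δφ/Δψ = 0.5333, d_rh = R√(Δφ²+q²Δλ²) = 6464.2 km
Excess = 6464.2 − 5972.2 = 492.0 ≈ 492 km

492 km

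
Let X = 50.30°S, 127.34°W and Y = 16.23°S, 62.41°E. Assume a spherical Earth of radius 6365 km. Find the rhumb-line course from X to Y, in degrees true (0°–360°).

283.8°

Meridional parts: M(φ₁)=-1.0189, M(φ₂)=-0.2871 → ΔM = +0.7317;  Δλ = -2.9714 rad
tan C = Δλ / ΔM = -4.0609 → C = 283.83°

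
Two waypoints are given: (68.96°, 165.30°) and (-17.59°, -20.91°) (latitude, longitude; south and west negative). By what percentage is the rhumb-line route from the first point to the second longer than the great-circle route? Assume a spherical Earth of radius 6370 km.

22.6%

Great circle: σ = 2.2424 rad → d_gc = Rσ = 14284.4 km
Rhumb: Δφ = -1.5106, Δλ = +3.0332, Δψ = -1.9956, q = Δφ/Δψ = 0.7570 → d_rh = R√(Δφ²+q²Δλ²) = 17507.3 km
Excess = (17507.3 − 14284.4) / 14284.4 = 3222.9 / 14284.4 = 22.56% ≈ 22.6%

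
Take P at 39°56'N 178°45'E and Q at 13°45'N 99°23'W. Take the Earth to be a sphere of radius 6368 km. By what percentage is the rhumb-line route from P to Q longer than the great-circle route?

Great circle: σ = 1.3099 rad → d_gc = Rσ = 8341.5 km
Rhumb: Δφ = -0.4570, Δλ = +1.4288, Δψ = -0.5191, q = Δφ/Δψ = 0.8804 → d_rh = R√(Δφ²+q²Δλ²) = 8522.8 km
Excess = (8522.8 − 8341.5) / 8341.5 = 181.3 / 8341.5 = 2.17% ≈ 2.2%

2.2%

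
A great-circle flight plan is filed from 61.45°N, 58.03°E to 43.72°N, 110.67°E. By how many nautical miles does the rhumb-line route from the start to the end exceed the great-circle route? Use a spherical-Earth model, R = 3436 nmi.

49 nmi

Great circle: cos σ = sin φ₁ sin φ₂ + cos φ₁ cos φ₂ cos Δλ,  σ = 0.6151 rad → d_gc = 2113.6 nmi
Rhumb line: Δψ = -0.5186, q = Δφ/Δψ = 0.5967, d_rh = R√(Δφ²+q²Δλ²) = 2163.0 nmi
Excess = 2163.0 − 2113.6 = 49.4 ≈ 49 nmi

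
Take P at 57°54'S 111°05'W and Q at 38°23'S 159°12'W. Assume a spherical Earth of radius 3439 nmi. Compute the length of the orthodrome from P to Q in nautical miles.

2189 nmi

Haversine: a = sin²(Δφ/2)+cos φ₁ cos φ₂ sin²(Δλ/2) = 0.09796;  σ = 2·atan2(√a,√(1−a))
σ = 36.478° → d = Rσ = 3439·0.63665 = 2189 nmi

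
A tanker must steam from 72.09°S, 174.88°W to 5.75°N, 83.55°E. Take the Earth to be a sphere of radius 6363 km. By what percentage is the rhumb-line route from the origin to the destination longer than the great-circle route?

6.3%

Great circle: σ = 1.7281 rad → d_gc = Rσ = 10996.2 km
Rhumb: Δφ = +1.3586, Δλ = -1.7727, Δψ = +1.9484, q = Δφ/Δψ = 0.6973 → d_rh = R√(Δφ²+q²Δλ²) = 11687.2 km
Excess = (11687.2 − 10996.2) / 10996.2 = 691.0 / 10996.2 = 6.28% ≈ 6.3%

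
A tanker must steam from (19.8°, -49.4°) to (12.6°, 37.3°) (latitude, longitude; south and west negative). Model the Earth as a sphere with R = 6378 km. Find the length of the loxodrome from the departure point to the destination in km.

9295 km

Rhumb course C = atan2(Δλ, Δψ) with Δψ = ln[tan(π/4+φ₂/2)/tan(π/4+φ₁/2)] = -0.1310, Δλ = +1.5132 → C = 94.95°
d = R·|Δφ| / |cos C| = 6378·0.12566 / 0.08622 = 9295 km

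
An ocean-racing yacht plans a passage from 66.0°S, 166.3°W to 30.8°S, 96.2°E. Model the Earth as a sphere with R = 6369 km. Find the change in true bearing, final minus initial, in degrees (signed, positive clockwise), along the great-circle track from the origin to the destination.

At departure: θ₁ = atan2(sin Δλ cos φ₂, cos φ₁ sin φ₂ − sin φ₁ cos φ₂ cos Δλ) = 249.96°
At arrival: θ₂ = atan2(sin Δλ cos φ₁, −cos φ₂ sin φ₁ + sin φ₂ cos φ₁ cos Δλ) = 333.59°
Δθ = θ₂ − θ₁ = +83.6°

+83.6°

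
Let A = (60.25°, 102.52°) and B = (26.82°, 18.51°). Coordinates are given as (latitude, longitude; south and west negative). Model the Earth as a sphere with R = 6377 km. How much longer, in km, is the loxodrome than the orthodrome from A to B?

Great circle: cos σ = sin φ₁ sin φ₂ + cos φ₁ cos φ₂ cos Δλ,  σ = 1.1175 rad → d_gc = 7126.3 km
Rhumb line: Δψ = -0.8395, q = Δφ/Δψ = 0.6950, d_rh = R√(Δφ²+q²Δλ²) = 7488.2 km
Excess = 7488.2 − 7126.3 = 361.9 ≈ 362 km

362 km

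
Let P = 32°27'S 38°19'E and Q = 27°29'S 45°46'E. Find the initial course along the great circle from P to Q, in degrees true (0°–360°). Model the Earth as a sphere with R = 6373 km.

54.3°

N = sin Δλ·cos φ₂ = +0.1150;  D = cos φ₁ sin φ₂ − sin φ₁ cos φ₂ cos Δλ = +0.0826
initial course = atan2(N, D) = 54.33°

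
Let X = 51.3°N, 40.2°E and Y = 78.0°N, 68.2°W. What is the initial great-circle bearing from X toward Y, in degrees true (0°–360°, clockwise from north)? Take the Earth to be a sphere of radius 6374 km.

θ = atan2( sin Δλ·cos φ₂ ,  cos φ₁ sin φ₂ − sin φ₁ cos φ₂ cos Δλ )
  = atan2(-0.1973, +0.6628) = 343.42°

343.4°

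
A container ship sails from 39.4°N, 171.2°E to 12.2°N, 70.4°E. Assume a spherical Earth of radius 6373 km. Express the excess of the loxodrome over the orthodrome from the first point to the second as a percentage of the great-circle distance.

3.4%

Great circle: σ = 1.5782 rad → d_gc = Rσ = 10057.8 km
Rhumb: Δφ = -0.4747, Δλ = -1.7593, Δψ = -0.5347, q = Δφ/Δψ = 0.8878 → d_rh = R√(Δφ²+q²Δλ²) = 10403.3 km
Excess = (10403.3 − 10057.8) / 10057.8 = 345.5 / 10057.8 = 3.44% ≈ 3.4%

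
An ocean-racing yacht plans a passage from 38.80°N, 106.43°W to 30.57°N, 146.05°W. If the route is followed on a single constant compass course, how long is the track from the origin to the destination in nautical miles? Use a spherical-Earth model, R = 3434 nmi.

Rhumb course C = atan2(Δλ, Δψ) with Δψ = ln[tan(π/4+φ₂/2)/tan(π/4+φ₁/2)] = -0.1750, Δλ = -0.6915 → C = 255.80°
d = R·|Δφ| / |cos C| = 3434·0.14364 / 0.24531 = 2011 nmi

2011 nmi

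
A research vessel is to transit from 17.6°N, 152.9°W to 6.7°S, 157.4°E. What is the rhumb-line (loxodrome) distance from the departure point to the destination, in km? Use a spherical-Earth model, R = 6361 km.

Rhumb course C = atan2(Δλ, Δψ) with Δψ = ln[tan(π/4+φ₂/2)/tan(π/4+φ₁/2)] = -0.4293, Δλ = -0.8674 → C = 243.67°
d = R·|Δφ| / |cos C| = 6361·0.42412 / 0.44359 = 6082 km

6082 km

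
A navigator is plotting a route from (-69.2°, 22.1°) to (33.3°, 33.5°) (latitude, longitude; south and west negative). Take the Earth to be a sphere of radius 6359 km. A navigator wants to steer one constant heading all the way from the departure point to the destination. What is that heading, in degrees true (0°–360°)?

Δψ = ln[tan(π/4+φ₂/2)/tan(π/4+φ₁/2)] = +2.3123
Δλ = +0.1990 rad (taken the short way round)
course = atan2(Δλ, Δψ) = 4.92°

4.9°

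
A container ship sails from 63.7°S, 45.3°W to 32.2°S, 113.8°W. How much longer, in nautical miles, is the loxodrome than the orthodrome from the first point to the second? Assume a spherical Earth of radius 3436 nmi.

Great circle: cos σ = sin φ₁ sin φ₂ + cos φ₁ cos φ₂ cos Δλ,  σ = 0.9083 rad → d_gc = 3120.7 nmi
Rhumb line: Δψ = +0.8599, q = Δφ/Δψ = 0.6394, d_rh = R√(Δφ²+q²Δλ²) = 3235.3 nmi
Excess = 3235.3 − 3120.7 = 114.6 ≈ 115 nmi

115 nmi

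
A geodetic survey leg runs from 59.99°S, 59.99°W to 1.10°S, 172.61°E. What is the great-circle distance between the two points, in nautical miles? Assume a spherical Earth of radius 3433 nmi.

cos σ = sin φ₁ sin φ₂ + cos φ₁ cos φ₂ cos Δλ
      = sin(-59.99°)sin(-1.10°) + cos(-59.99°)cos(-1.10°)cos(-127.40°) = -0.2871
σ = 106.684° → d = Rσ = 3433·1.86199 = 6392 nmi

6392 nmi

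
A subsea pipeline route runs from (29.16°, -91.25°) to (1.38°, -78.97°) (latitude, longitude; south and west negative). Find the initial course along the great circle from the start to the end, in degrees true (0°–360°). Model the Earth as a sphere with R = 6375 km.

154.9°

N = sin Δλ·cos φ₂ = +0.2126;  D = cos φ₁ sin φ₂ − sin φ₁ cos φ₂ cos Δλ = -0.4549
initial course = atan2(N, D) = 154.95°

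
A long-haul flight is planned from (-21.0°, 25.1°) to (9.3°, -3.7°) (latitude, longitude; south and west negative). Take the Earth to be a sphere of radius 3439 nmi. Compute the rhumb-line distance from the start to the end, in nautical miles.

2489 nmi

Rhumb course C = atan2(Δλ, Δψ) with Δψ = ln[tan(π/4+φ₂/2)/tan(π/4+φ₁/2)] = +0.5380, Δλ = -0.5027 → C = 316.95°
d = R·|Δφ| / |cos C| = 3439·0.52883 / 0.73073 = 2489 nmi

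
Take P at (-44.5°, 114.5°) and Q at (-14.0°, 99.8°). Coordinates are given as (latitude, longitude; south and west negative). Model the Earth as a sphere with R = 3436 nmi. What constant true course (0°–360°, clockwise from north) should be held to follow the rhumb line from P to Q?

Meridional parts: M(φ₁)=-0.8691, M(φ₂)=-0.2468 → ΔM = +0.6223;  Δλ = -0.2566 rad
tan C = Δλ / ΔM = -0.4123 → C = 337.59°

337.6°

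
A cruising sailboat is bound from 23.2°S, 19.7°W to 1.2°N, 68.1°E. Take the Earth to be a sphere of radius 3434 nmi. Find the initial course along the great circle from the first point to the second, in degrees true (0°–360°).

88.0°

θ = atan2( sin Δλ·cos φ₂ ,  cos φ₁ sin φ₂ − sin φ₁ cos φ₂ cos Δλ )
  = atan2(+0.9990, +0.0344) = 88.03°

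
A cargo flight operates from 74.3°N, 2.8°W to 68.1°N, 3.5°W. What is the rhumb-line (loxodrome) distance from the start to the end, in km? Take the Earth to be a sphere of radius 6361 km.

Δψ = ln[tan(π/4+φ₂/2)/tan(π/4+φ₁/2)] = -0.3388;  Δφ = -0.1082 rad,  Δλ = -0.0122 rad
q = Δφ/Δψ = 0.3194
d = R·√(Δφ² + q²Δλ²) = 6361·0.10828 = 689 km

689 km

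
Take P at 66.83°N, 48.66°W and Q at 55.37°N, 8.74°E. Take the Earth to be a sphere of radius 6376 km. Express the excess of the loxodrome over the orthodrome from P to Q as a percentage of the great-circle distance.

3.4%

Great circle: σ = 0.5013 rad → d_gc = Rσ = 3196.6 km
Rhumb: Δφ = -0.2000, Δλ = +1.0018, Δψ = -0.4192, q = Δφ/Δψ = 0.4771 → d_rh = R√(Δφ²+q²Δλ²) = 3303.7 km
Excess = (3303.7 − 3196.6) / 3196.6 = 107.1 / 3196.6 = 3.3504% ≈ 3.4%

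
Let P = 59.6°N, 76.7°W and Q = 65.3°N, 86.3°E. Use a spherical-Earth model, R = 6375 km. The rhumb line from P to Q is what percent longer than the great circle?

Great circle: σ = 0.9504 rad → d_gc = Rσ = 6058.6 km
Rhumb: Δφ = +0.0995, Δλ = +2.8449, Δψ = +0.2158, q = Δφ/Δψ = 0.4609 → d_rh = R√(Δφ²+q²Δλ²) = 8383.4 km
Excess = (8383.4 − 6058.6) / 6058.6 = 2324.8 / 6058.6 = 38.37% ≈ 38.4%

38.4%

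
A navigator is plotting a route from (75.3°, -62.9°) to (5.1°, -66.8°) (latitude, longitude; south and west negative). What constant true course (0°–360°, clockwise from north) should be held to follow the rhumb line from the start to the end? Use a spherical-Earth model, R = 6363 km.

182.0°

Δψ = ln[tan(π/4+φ₂/2)/tan(π/4+φ₁/2)] = -1.9589
Δλ = -0.0681 rad (taken the short way round)
course = atan2(Δλ, Δψ) = 181.99°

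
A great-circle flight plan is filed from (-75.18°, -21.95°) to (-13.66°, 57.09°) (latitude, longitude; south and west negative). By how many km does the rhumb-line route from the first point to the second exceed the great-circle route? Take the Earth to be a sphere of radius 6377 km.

392 km

Great circle: cos σ = sin φ₁ sin φ₂ + cos φ₁ cos φ₂ cos Δλ,  σ = 1.2916 rad → d_gc = 8236.7 km
Rhumb line: Δψ = +1.7991, q = Δφ/Δψ = 0.5968, d_rh = R√(Δφ²+q²Δλ²) = 8628.4 km
Excess = 8628.4 − 8236.7 = 391.7 ≈ 392 km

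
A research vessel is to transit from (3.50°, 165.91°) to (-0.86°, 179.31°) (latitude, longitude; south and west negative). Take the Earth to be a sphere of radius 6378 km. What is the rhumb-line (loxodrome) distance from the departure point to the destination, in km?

Rhumb course C = atan2(Δλ, Δψ) with Δψ = ln[tan(π/4+φ₂/2)/tan(π/4+φ₁/2)] = -0.0761, Δλ = +0.2339 → C = 108.03°
d = R·|Δφ| / |cos C| = 6378·0.07610 / 0.30955 = 1568 km

1568 km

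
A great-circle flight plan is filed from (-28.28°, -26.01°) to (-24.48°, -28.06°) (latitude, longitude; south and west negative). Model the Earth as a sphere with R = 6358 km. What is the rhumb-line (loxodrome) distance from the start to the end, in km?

Rhumb course C = atan2(Δλ, Δψ) with Δψ = ln[tan(π/4+φ₂/2)/tan(π/4+φ₁/2)] = +0.0741, Δλ = -0.0358 → C = 334.21°
d = R·|Δφ| / |cos C| = 6358·0.06632 / 0.90041 = 468 km

468 km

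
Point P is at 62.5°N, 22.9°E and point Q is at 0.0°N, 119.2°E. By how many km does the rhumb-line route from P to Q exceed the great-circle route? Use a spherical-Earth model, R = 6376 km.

Great circle: cos σ = sin φ₁ sin φ₂ + cos φ₁ cos φ₂ cos Δλ,  σ = 1.6215 rad → d_gc = 10338.6 km
Rhumb line: Δψ = -1.4077, q = Δφ/Δψ = 0.7749, d_rh = R√(Δφ²+q²Δλ²) = 10832.0 km
Excess = 10832.0 − 10338.6 = 493.4 ≈ 493 km

493 km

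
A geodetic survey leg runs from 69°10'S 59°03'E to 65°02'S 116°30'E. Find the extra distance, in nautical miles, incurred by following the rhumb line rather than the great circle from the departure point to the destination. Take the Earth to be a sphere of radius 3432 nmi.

48 nmi

Great circle: cos σ = sin φ₁ sin φ₂ + cos φ₁ cos φ₂ cos Δλ,  σ = 0.3817 rad → d_gc = 1309.83 nmi
Rhumb line: Δψ = +0.1859, q = Δφ/Δψ = 0.3881, d_rh = R√(Δφ²+q²Δλ²) = 1358.27 nmi
Excess = 1358.27 − 1309.83 = 48.44 ≈ 48 nmi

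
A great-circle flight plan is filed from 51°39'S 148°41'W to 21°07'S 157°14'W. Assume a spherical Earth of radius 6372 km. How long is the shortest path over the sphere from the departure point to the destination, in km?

Haversine: a = sin²(Δφ/2)+cos φ₁ cos φ₂ sin²(Δλ/2) = 0.07255;  σ = 2·atan2(√a,√(1−a))
σ = 31.251° → d = Rσ = 6372·0.54544 = 3476 km

3476 km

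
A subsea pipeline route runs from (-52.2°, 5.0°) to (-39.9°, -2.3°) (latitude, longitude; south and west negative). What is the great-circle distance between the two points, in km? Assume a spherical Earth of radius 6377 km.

cos σ = sin φ₁ sin φ₂ + cos φ₁ cos φ₂ cos Δλ
      = sin(-52.20°)sin(-39.90°) + cos(-52.20°)cos(-39.90°)cos(-7.30°) = 0.9732
σ = 13.286° → d = Rσ = 6377·0.23189 = 1479 km

1479 km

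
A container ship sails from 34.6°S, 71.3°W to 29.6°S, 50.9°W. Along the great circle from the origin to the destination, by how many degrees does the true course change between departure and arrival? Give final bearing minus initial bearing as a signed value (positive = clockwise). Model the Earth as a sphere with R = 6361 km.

-10.9°

Initial bearing θ₁ = atan2(sin Δλ cos φ₂, cos φ₁ sin φ₂ − sin φ₁ cos φ₂ cos Δλ) = 79.50°
Final bearing θ₂ = (initial bearing from the destination back to the start) + 180° = 68.56°
Δθ = θ₂ − θ₁ = -10.9°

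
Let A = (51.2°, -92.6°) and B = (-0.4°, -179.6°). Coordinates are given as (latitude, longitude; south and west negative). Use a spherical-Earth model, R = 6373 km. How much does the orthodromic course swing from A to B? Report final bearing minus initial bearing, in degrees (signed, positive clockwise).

-48.7°

Initial bearing θ₁ = atan2(sin Δλ cos φ₂, cos φ₁ sin φ₂ − sin φ₁ cos φ₂ cos Δλ) = 267.41°
Final bearing θ₂ = (initial bearing from the destination back to the start) + 180° = 218.75°
Δθ = θ₂ − θ₁ = -48.7°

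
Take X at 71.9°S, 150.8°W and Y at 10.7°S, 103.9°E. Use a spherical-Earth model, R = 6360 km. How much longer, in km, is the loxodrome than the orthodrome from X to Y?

Great circle: cos σ = sin φ₁ sin φ₂ + cos φ₁ cos φ₂ cos Δλ,  σ = 1.4747 rad → d_gc = 9379.2 km
Rhumb line: Δψ = +1.6493, q = Δφ/Δψ = 0.6477, d_rh = R√(Δφ²+q²Δλ²) = 10171.4 km
Excess = 10171.4 − 9379.2 = 792.2 ≈ 792 km

792 km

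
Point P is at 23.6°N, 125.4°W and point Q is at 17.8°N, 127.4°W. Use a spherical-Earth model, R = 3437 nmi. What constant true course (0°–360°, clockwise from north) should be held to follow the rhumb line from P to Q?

Δψ = ln[tan(π/4+φ₂/2)/tan(π/4+φ₁/2)] = -0.1083
Δλ = -0.0349 rad (taken the short way round)
course = atan2(Δλ, Δψ) = 197.87°

197.9°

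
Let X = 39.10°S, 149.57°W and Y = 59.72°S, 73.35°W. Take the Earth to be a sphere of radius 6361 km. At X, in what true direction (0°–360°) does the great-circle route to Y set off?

θ = atan2( sin Δλ·cos φ₂ ,  cos φ₁ sin φ₂ − sin φ₁ cos φ₂ cos Δλ )
  = atan2(+0.4897, -0.5944) = 140.52°

140.5°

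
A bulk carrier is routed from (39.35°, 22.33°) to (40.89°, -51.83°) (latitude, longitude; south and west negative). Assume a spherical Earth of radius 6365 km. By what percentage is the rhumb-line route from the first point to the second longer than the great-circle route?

Great circle: σ = 0.9587 rad → d_gc = Rσ = 6101.8 km
Rhumb: Δφ = +0.0269, Δλ = -1.2943, Δψ = +0.0352, q = Δφ/Δψ = 0.7646 → d_rh = R√(Δφ²+q²Δλ²) = 6301.8 km
Excess = (6301.8 − 6101.8) / 6101.8 = 200.0 / 6101.8 = 3.28% ≈ 3.3%

3.3%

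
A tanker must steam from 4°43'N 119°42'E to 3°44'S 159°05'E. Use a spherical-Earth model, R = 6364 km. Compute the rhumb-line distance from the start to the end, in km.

4470 km

Δψ = ln[tan(π/4+φ₂/2)/tan(π/4+φ₁/2)] = -0.1476;  Δφ = -0.1475 rad,  Δλ = +0.6874 rad
q = Δφ/Δψ = 0.9991
d = R·√(Δφ² + q²Δλ²) = 6364·0.70238 = 4470 km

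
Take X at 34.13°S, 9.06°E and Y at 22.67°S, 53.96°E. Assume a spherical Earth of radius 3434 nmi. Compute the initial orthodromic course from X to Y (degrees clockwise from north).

85.8°

N = sin Δλ·cos φ₂ = +0.6513;  D = cos φ₁ sin φ₂ − sin φ₁ cos φ₂ cos Δλ = +0.0477
initial course = atan2(N, D) = 85.81°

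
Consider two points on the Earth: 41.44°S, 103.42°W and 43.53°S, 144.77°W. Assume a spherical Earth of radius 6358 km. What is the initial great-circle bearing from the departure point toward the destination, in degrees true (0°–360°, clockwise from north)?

θ = atan2( sin Δλ·cos φ₂ ,  cos φ₁ sin φ₂ − sin φ₁ cos φ₂ cos Δλ )
  = atan2(-0.4790, -0.1561) = 251.95°

251.9°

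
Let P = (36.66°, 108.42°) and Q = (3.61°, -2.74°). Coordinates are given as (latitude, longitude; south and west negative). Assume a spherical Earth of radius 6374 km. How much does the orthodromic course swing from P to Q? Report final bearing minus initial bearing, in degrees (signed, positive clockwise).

-55.3°

At departure: θ₁ = atan2(sin Δλ cos φ₂, cos φ₁ sin φ₂ − sin φ₁ cos φ₂ cos Δλ) = 285.93°
At arrival: θ₂ = atan2(sin Δλ cos φ₁, −cos φ₂ sin φ₁ + sin φ₂ cos φ₁ cos Δλ) = 230.62°
Δθ = θ₂ − θ₁ = -55.3°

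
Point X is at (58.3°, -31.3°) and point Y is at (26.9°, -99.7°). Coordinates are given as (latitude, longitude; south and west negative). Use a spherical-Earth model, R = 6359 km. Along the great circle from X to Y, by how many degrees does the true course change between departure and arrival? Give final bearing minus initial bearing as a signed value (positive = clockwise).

-51.1°

At departure: θ₁ = atan2(sin Δλ cos φ₂, cos φ₁ sin φ₂ − sin φ₁ cos φ₂ cos Δλ) = 267.13°
At arrival: θ₂ = atan2(sin Δλ cos φ₁, −cos φ₂ sin φ₁ + sin φ₂ cos φ₁ cos Δλ) = 216.05°
Δθ = θ₂ − θ₁ = -51.1°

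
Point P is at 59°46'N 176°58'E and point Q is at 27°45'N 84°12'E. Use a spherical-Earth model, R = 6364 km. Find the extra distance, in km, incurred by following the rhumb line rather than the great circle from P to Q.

482 km

Great circle: cos σ = sin φ₁ sin φ₂ + cos φ₁ cos φ₂ cos Δλ,  σ = 1.1802 rad → d_gc = 7510.6 km
Rhumb line: Δψ = -0.8044, q = Δφ/Δψ = 0.6947, d_rh = R√(Δφ²+q²Δλ²) = 7992.7 km
Excess = 7992.7 − 7510.6 = 482.1 ≈ 482 km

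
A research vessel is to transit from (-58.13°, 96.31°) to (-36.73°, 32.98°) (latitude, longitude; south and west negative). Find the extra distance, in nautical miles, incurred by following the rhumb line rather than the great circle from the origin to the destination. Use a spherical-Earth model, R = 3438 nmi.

Great circle: cos σ = sin φ₁ sin φ₂ + cos φ₁ cos φ₂ cos Δλ,  σ = 0.7984 rad → d_gc = 2745.0 nmi
Rhumb line: Δψ = +0.5634, q = Δφ/Δψ = 0.6630, d_rh = R√(Δφ²+q²Δλ²) = 2827.8 nmi
Excess = 2827.8 − 2745.0 = 82.8 ≈ 83 nmi

83 nmi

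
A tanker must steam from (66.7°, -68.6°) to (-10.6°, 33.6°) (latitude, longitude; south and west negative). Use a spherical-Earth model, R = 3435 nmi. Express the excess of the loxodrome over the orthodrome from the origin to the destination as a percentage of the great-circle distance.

5.1%

Great circle: σ = 1.8246 rad → d_gc = Rσ = 6267.6 nmi
Rhumb: Δφ = -1.3491, Δλ = +1.7837, Δψ = -1.7651, q = Δφ/Δψ = 0.7644 → d_rh = R√(Δφ²+q²Δλ²) = 6588.6 nmi
Excess = (6588.6 − 6267.6) / 6267.6 = 321.0 / 6267.6 = 5.12% ≈ 5.1%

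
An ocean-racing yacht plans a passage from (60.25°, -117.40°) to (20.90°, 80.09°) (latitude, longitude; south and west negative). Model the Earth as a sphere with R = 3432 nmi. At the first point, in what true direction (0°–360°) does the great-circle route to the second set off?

θ = atan2( sin Δλ·cos φ₂ ,  cos φ₁ sin φ₂ − sin φ₁ cos φ₂ cos Δλ )
  = atan2(-0.2808, +0.9506) = 343.55°

343.5°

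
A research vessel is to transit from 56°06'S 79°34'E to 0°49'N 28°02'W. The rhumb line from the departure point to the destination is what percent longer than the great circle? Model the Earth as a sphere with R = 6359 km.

5.1%

Great circle: σ = 1.7522 rad → d_gc = Rσ = 11142.6 km
Rhumb: Δφ = +0.9934, Δλ = -1.8780, Δψ = +1.2024, q = Δφ/Δψ = 0.8261 → d_rh = R√(Δφ²+q²Δλ²) = 11714.9 km
Excess = (11714.9 − 11142.6) / 11142.6 = 572.3 / 11142.6 = 5.14% ≈ 5.1%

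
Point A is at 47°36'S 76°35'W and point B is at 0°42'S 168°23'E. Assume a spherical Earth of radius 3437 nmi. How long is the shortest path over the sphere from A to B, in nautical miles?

6361 nmi

Haversine: a = sin²(Δφ/2)+cos φ₁ cos φ₂ sin²(Δλ/2) = 0.63814;  σ = 2·atan2(√a,√(1−a))
σ = 106.039° → d = Rσ = 3437·1.85072 = 6361 nmi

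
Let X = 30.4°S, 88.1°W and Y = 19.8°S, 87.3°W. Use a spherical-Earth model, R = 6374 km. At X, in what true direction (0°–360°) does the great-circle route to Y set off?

θ = atan2( sin Δλ·cos φ₂ ,  cos φ₁ sin φ₂ − sin φ₁ cos φ₂ cos Δλ )
  = atan2(+0.0131, +0.1839) = 4.09°

4.1°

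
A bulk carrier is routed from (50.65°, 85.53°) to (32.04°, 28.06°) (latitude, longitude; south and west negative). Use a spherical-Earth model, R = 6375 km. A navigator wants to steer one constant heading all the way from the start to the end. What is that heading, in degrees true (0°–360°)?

Meridional parts: M(φ₁)=+1.0285, M(φ₂)=+0.5909 → ΔM = -0.4376;  Δλ = -1.0030 rad
tan C = Δλ / ΔM = +2.2922 → C = 246.43°

246.4°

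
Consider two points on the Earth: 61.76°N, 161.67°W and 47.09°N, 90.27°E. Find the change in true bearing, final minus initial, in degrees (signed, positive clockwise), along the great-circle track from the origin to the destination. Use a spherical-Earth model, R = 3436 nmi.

-97.0°

Initial bearing θ₁ = atan2(sin Δλ cos φ₂, cos φ₁ sin φ₂ − sin φ₁ cos φ₂ cos Δλ) = 309.44°
Final bearing θ₂ = (initial bearing from the destination back to the start) + 180° = 212.46°
Δθ = θ₂ − θ₁ = -97.0°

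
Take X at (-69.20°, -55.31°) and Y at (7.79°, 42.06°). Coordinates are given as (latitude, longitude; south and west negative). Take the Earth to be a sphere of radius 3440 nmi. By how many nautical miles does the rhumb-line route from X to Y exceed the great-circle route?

308 nmi

Great circle: cos σ = sin φ₁ sin φ₂ + cos φ₁ cos φ₂ cos Δλ,  σ = 1.7435 rad → d_gc = 5997.6 nmi
Rhumb line: Δψ = +1.8317, q = Δφ/Δψ = 0.7336, d_rh = R√(Δφ²+q²Δλ²) = 6305.4 nmi
Excess = 6305.4 − 5997.6 = 307.8 ≈ 308 nmi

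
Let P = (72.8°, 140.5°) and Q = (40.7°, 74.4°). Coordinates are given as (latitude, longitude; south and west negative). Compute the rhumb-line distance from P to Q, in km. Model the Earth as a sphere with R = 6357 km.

5137 km

Rhumb course C = atan2(Δλ, Δψ) with Δψ = ln[tan(π/4+φ₂/2)/tan(π/4+φ₁/2)] = -1.1100, Δλ = -1.1537 → C = 226.11°
d = R·|Δφ| / |cos C| = 6357·0.56025 / 0.69333 = 5137 km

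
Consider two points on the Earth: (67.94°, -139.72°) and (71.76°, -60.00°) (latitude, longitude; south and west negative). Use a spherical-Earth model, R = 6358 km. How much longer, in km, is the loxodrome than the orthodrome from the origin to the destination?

Great circle: cos σ = sin φ₁ sin φ₂ + cos φ₁ cos φ₂ cos Δλ,  σ = 0.4483 rad → d_gc = 2850.0 km
Rhumb line: Δψ = +0.1941, q = Δφ/Δψ = 0.3435, d_rh = R√(Δφ²+q²Δλ²) = 3067.8 km
Excess = 3067.8 − 2850.0 = 217.8 ≈ 218 km

218 km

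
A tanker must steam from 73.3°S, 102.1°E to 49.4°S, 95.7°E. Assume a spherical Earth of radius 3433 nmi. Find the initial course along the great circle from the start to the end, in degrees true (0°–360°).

θ = atan2( sin Δλ·cos φ₂ ,  cos φ₁ sin φ₂ − sin φ₁ cos φ₂ cos Δλ )
  = atan2(-0.0725, +0.4013) = 349.75°

349.8°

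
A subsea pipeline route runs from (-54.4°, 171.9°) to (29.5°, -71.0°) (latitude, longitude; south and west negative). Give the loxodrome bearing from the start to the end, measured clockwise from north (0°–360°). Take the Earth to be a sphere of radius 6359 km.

Δψ = ln[tan(π/4+φ₂/2)/tan(π/4+φ₁/2)] = +1.6754
Δλ = +2.0438 rad (taken the short way round)
course = atan2(Δλ, Δψ) = 50.66°

50.7°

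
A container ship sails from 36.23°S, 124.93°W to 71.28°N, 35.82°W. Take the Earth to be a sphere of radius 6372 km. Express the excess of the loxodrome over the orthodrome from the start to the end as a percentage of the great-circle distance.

2.5%

Great circle: σ = 2.1600 rad → d_gc = Rσ = 13763.8 km
Rhumb: Δφ = +1.8764, Δλ = +1.5553, Δψ = +2.4821, q = Δφ/Δψ = 0.7560 → d_rh = R√(Δφ²+q²Δλ²) = 14109.7 km
Excess = (14109.7 − 13763.8) / 13763.8 = 345.9 / 13763.8 = 2.51% ≈ 2.5%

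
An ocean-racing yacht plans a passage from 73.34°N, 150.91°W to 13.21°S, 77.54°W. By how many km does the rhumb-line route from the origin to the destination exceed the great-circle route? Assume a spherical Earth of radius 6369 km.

300 km

Great circle: cos σ = sin φ₁ sin φ₂ + cos φ₁ cos φ₂ cos Δλ,  σ = 1.7103 rad → d_gc = 10892.9 km
Rhumb line: Δψ = -2.1539, q = Δφ/Δψ = 0.7013, d_rh = R√(Δφ²+q²Δλ²) = 11192.8 km
Excess = 11192.8 − 10892.9 = 299.9 ≈ 300 km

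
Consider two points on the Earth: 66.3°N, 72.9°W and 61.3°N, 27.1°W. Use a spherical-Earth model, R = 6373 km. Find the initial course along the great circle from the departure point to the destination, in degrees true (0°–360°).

θ = atan2( sin Δλ·cos φ₂ ,  cos φ₁ sin φ₂ − sin φ₁ cos φ₂ cos Δλ )
  = atan2(+0.3443, +0.0460) = 82.39°

82.4°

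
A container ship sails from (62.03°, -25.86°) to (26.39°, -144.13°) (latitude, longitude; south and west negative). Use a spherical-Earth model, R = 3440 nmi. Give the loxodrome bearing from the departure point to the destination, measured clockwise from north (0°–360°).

246.2°

Meridional parts: M(φ₁)=+1.3901, M(φ₂)=+0.4778 → ΔM = -0.9123;  Δλ = -2.0642 rad
tan C = Δλ / ΔM = +2.2626 → C = 246.16°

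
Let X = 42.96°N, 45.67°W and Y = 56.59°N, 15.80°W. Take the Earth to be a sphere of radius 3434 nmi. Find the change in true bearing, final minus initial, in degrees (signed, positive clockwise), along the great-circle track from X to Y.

+23.2°

Initial bearing θ₁ = atan2(sin Δλ cos φ₂, cos φ₁ sin φ₂ − sin φ₁ cos φ₂ cos Δλ) = 43.85°
Final bearing θ₂ = (initial bearing from the destination back to the start) + 180° = 67.03°
Δθ = θ₂ − θ₁ = +23.2°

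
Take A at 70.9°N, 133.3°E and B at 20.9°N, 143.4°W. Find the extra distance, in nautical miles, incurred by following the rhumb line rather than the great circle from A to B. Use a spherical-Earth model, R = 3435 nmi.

223 nmi

Great circle: cos σ = sin φ₁ sin φ₂ + cos φ₁ cos φ₂ cos Δλ,  σ = 1.1888 rad → d_gc = 4083.6 nmi
Rhumb line: Δψ = -1.4092, q = Δφ/Δψ = 0.6193, d_rh = R√(Δφ²+q²Δλ²) = 4306.9 nmi
Excess = 4306.9 − 4083.6 = 223.3 ≈ 223 nmi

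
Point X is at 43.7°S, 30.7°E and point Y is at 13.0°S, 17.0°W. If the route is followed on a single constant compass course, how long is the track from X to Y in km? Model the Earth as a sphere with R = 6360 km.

5701 km

Δψ = ln[tan(π/4+φ₂/2)/tan(π/4+φ₁/2)] = +0.6208;  Δφ = +0.5358 rad,  Δλ = -0.8325 rad
q = Δφ/Δψ = 0.8631
d = R·√(Δφ² + q²Δλ²) = 6360·0.89636 = 5701 km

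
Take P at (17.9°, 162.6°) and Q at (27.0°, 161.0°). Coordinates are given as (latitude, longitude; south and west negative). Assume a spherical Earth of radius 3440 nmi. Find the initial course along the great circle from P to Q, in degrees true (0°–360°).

351.1°

N = sin Δλ·cos φ₂ = -0.0249;  D = cos φ₁ sin φ₂ − sin φ₁ cos φ₂ cos Δλ = +0.1583
initial course = atan2(N, D) = 351.07°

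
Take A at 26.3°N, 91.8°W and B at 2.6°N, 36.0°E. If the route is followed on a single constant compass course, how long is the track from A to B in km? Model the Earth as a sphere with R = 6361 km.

Δψ = ln[tan(π/4+φ₂/2)/tan(π/4+φ₁/2)] = -0.4307;  Δφ = -0.4136 rad,  Δλ = +2.2305 rad
q = Δφ/Δψ = 0.9605
d = R·√(Δφ² + q²Δλ²) = 6361·2.18200 = 13880 km

13880 km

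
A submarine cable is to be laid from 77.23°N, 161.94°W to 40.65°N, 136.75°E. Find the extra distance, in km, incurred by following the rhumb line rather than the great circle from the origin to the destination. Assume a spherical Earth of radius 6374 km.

179 km

Great circle: cos σ = sin φ₁ sin φ₂ + cos φ₁ cos φ₂ cos Δλ,  σ = 0.7730 rad → d_gc = 4926.98 km
Rhumb line: Δψ = -1.4123, q = Δφ/Δψ = 0.4520, d_rh = R√(Δφ²+q²Δλ²) = 5105.53 km
Excess = 5105.53 − 4926.98 = 178.55 ≈ 179 km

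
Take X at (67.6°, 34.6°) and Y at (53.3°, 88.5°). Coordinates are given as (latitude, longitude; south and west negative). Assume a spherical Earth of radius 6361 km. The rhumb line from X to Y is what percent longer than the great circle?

Great circle: σ = 0.5044 rad → d_gc = Rσ = 3208.5 km
Rhumb: Δφ = -0.2496, Δλ = +0.9407, Δψ = -0.5159, q = Δφ/Δψ = 0.4838 → d_rh = R√(Δφ²+q²Δλ²) = 3301.7 km
Excess = (3301.7 − 3208.5) / 3208.5 = 93.2 / 3208.5 = 2.90% ≈ 2.9%

2.9%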